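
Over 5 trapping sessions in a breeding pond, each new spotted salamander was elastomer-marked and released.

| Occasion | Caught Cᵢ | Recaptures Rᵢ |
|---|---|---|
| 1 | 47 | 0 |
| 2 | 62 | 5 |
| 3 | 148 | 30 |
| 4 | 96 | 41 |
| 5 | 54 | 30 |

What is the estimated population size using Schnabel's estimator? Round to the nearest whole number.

Marked at large before each occasion: Mᵢ = Σⱼ<ᵢ (Cⱼ − Rⱼ) → M1=0, M2=47, M3=104, M4=222, M5=277
Σ MᵢCᵢ = 0·47 + 47·62 + 104·148 + 222·96 + 277·54 = 0 + 2914 + 15392 + 21312 + 14958 = 54576
Σ Rᵢ = 0 + 5 + 30 + 41 + 30 = 106
N̂ = 54576 / 106 ≈ 514.9 → 515

N ≈ 515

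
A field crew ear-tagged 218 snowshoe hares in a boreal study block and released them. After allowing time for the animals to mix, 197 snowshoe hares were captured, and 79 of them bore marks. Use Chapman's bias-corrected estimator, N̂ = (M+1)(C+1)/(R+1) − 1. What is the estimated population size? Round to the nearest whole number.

N̂ = (218+1)(197+1)/(79+1) − 1 = 219·198/80 − 1
= 43362/80 − 1 ≈ 542.0 − 1 ≈ 541.0 → 541

N ≈ 541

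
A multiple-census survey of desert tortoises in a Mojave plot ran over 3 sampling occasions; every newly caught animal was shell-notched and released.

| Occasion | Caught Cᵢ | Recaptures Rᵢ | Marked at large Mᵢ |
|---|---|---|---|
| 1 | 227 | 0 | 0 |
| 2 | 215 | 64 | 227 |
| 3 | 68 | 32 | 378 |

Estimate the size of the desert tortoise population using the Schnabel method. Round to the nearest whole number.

N ≈ 776

Σ MᵢCᵢ = 0·227 + 227·215 + 378·68 = 0 + 48805 + 25704 = 74509
Σ Rᵢ = 0 + 64 + 32 = 96
N̂ = 74509 / 96 ≈ 776.1 → 776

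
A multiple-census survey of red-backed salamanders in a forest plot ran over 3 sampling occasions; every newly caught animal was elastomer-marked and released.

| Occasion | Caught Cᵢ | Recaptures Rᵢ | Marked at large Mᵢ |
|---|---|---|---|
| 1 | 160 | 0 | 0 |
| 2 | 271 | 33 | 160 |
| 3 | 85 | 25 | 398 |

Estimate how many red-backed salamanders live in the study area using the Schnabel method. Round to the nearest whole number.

Σ MᵢCᵢ = 0·160 + 160·271 + 398·85 = 0 + 43360 + 33830 = 77190
Σ Rᵢ = 0 + 33 + 25 = 58
N̂ = 77190 / 58 ≈ 1330.9 → 1331

N ≈ 1331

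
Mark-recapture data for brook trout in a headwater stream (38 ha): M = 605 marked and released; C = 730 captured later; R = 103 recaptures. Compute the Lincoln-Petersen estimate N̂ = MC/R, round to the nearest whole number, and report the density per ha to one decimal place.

density ≈ 112.8 brook trout per ha

N̂ = 605·730/103 = 441650/103 ≈ 4287.9 → 4288
Density = N̂ / area = 4288 / 38 ≈ 112.84 → 112.8 per ha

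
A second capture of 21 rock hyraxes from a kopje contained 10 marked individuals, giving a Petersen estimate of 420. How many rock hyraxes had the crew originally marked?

M = 200

From N = M·C/R: M = N·R / C = 420·10 / 21 = 4200 / 21 = 200.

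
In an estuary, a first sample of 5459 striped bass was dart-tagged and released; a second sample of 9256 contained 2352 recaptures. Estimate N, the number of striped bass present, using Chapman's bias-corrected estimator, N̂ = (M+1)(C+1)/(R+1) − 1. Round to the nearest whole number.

N ≈ 21,479

N̂ = (5459+1)(9256+1)/(2352+1) − 1 = 5460·9257/2353 − 1
= 50543220/2353 − 1 ≈ 21480.3 − 1 ≈ 21479.3 → 21479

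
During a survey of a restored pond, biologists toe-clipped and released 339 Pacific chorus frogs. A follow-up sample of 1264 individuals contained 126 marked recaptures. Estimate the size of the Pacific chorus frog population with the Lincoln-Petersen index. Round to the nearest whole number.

The marked fraction in the recapture sample should equal the marked fraction in the population: 126/1264 = 339/N.
N = (339 × 1264) / 126 = 428496 / 126 ≈ 3400.8 → 3401

N ≈ 3401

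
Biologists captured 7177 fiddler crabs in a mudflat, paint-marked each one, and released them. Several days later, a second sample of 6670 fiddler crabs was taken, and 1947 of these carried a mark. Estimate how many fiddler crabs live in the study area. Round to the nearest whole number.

If marked individuals mix randomly, R/C ≈ M/N, giving N ≈ M·C/R.
N = (7177 × 6670) / 1947 = 47870590 / 1947 ≈ 24586.8 → 24587

N ≈ 24,587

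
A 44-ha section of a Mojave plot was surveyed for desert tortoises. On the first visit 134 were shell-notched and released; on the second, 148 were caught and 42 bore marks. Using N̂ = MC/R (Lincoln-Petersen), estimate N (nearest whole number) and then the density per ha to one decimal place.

density ≈ 10.7 desert tortoises per ha

N̂ = 134·148/42 = 19832/42 ≈ 472.2 → 472
Density = N̂ / area = 472 / 44 ≈ 10.73 → 10.7 per ha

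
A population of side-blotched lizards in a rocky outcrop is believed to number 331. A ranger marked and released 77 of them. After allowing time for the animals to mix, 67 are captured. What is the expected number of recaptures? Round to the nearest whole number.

Expected recaptures E[R] = M·C / N.
E[R] = 77 × 67 / 331 = 5159 / 331 ≈ 15.6 → 16

expected recaptures ≈ 16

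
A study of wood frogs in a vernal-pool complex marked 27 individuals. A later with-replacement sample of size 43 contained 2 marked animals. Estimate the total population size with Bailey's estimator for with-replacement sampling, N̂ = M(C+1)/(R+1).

N̂ = 27·(43+1)/(2+1) = 27·44/3 = 1188/3 = 396

N = 396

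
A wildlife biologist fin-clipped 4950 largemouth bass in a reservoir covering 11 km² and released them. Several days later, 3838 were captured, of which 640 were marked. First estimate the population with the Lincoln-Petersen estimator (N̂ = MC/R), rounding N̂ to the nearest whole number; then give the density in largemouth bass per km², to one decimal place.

density ≈ 2698.6 largemouth bass per km²

N̂ = 4950·3838/640 = 18998100/640 ≈ 29684.5 → 29685
Density = N̂ / area = 29685 / 11 ≈ 2698.64 → 2698.6 per km²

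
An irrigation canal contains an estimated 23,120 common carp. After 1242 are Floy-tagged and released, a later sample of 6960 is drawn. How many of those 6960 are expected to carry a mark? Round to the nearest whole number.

The marked fraction of the population is 1242/23120, so in a sample of 6960 expect C·(M/N) marked.
E[R] = 1242 × 6960 / 23120 = 8644320 / 23120 ≈ 373.9 → 374

expected recaptures ≈ 374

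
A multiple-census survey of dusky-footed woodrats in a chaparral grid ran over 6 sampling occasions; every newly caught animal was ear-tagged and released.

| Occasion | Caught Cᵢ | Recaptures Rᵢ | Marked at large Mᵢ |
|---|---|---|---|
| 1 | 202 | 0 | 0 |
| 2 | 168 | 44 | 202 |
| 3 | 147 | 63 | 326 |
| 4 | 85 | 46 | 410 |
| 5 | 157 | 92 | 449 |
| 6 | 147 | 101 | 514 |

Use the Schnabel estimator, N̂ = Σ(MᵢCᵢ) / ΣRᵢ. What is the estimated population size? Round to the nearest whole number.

Σ MᵢCᵢ = 0·202 + 202·168 + 326·147 + 410·85 + 449·157 + 514·147 = 0 + 33936 + 47922 + 34850 + 70493 + 75558 = 262759
Σ Rᵢ = 0 + 44 + 63 + 46 + 92 + 101 = 346
N̂ = 262759 / 346 ≈ 759.4 → 759

N ≈ 759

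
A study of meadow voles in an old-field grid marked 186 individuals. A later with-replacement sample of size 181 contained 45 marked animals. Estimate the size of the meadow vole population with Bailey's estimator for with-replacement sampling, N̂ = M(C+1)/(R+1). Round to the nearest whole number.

N ≈ 736

N̂ = 186·(181+1)/(45+1) = 186·182/46 = 33852/46 ≈ 735.9 → 736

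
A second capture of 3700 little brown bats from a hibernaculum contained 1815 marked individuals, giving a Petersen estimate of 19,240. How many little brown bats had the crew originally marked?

From N = M·C/R: M = N·R / C = 19240·1815 / 3700 = 34920600 / 3700 = 9438.

M = 9438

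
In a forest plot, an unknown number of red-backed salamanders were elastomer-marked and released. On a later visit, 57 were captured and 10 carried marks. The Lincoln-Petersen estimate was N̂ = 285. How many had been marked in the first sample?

From N = M·C/R: M = N·R / C = 285·10 / 57 = 2850 / 57 = 50.

M = 50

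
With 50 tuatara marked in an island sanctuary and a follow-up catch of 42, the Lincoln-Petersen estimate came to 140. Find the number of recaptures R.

From N = M·C/R: R = M·C / N = 50·42 / 140 = 2100 / 140 = 15.

R = 15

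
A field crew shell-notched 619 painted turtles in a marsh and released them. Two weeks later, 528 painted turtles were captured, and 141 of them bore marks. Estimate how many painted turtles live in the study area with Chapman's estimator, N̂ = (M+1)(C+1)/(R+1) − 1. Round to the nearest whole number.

N ≈ 2309

N̂ = (619+1)(528+1)/(141+1) − 1 = 620·529/142 − 1
= 327980/142 − 1 ≈ 2309.7 − 1 ≈ 2308.7 → 2309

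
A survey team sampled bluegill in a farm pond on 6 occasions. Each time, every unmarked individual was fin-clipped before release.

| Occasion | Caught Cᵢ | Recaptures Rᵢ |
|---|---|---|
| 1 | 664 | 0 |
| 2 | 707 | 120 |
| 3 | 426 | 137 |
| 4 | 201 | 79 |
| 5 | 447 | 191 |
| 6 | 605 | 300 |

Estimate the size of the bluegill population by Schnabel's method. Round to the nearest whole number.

N ≈ 3888

Marked at large before each occasion: Mᵢ = Σⱼ<ᵢ (Cⱼ − Rⱼ) → M1=0, M2=664, M3=1251, M4=1540, M5=1662, M6=1918
Σ MᵢCᵢ = 0·664 + 664·707 + 1251·426 + 1540·201 + 1662·447 + 1918·605 = 0 + 469448 + 532926 + 309540 + 742914 + 1160390 = 3215218
Σ Rᵢ = 0 + 120 + 137 + 79 + 191 + 300 = 827
N̂ = 3215218 / 827 ≈ 3887.8 → 3888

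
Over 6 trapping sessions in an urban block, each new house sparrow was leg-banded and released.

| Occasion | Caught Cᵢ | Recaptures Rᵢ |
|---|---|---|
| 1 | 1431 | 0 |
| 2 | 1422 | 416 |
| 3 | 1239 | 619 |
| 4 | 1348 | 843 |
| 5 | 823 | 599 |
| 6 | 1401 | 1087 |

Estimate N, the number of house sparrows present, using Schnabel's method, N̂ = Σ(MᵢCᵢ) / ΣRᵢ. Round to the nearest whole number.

N ≈ 4885

Marked at large before each occasion: Mᵢ = Σⱼ<ᵢ (Cⱼ − Rⱼ) → M1=0, M2=1431, M3=2437, M4=3057, M5=3562, M6=3786
Σ MᵢCᵢ = 0·1431 + 1431·1422 + 2437·1239 + 3057·1348 + 3562·823 + 3786·1401 = 0 + 2034882 + 3019443 + 4120836 + 2931526 + 5304186 = 17410873
Σ Rᵢ = 0 + 416 + 619 + 843 + 599 + 1087 = 3564
N̂ = 17410873 / 3564 ≈ 4885.2 → 4885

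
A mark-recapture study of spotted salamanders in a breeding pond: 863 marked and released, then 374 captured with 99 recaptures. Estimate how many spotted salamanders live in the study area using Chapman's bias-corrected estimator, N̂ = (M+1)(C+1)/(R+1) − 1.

N = 3239

N̂ = (863+1)(374+1)/(99+1) − 1 = 864·375/100 − 1
= 324000/100 − 1 = 3240 − 1 = 3239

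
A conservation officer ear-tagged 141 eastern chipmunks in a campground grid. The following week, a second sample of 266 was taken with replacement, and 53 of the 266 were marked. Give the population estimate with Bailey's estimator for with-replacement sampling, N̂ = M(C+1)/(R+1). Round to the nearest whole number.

N ≈ 697

N̂ = 141·(266+1)/(53+1) = 141·267/54 = 37647/54 ≈ 697.2 → 697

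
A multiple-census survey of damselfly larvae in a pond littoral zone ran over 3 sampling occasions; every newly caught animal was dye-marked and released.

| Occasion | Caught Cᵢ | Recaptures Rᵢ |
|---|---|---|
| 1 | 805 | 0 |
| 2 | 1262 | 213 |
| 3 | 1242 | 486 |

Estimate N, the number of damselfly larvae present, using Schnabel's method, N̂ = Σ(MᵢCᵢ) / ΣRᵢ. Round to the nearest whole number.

N ≈ 4748

Marked at large before each occasion: Mᵢ = Σⱼ<ᵢ (Cⱼ − Rⱼ) → M1=0, M2=805, M3=1854
Σ MᵢCᵢ = 0·805 + 805·1262 + 1854·1242 = 0 + 1015910 + 2302668 = 3318578
Σ Rᵢ = 0 + 213 + 486 = 699
N̂ = 3318578 / 699 ≈ 4747.6 → 4748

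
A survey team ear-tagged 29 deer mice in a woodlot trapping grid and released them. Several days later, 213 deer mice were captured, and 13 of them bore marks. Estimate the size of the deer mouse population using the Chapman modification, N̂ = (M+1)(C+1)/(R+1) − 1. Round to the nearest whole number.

N ≈ 458

N̂ = (29+1)(213+1)/(13+1) − 1 = 30·214/14 − 1
= 6420/14 − 1 ≈ 458.6 − 1 ≈ 457.6 → 458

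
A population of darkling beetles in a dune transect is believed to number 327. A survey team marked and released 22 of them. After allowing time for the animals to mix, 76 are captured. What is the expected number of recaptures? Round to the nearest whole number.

The marked fraction of the population is 22/327, so in a sample of 76 expect C·(M/N) marked.
E[R] = 22 × 76 / 327 = 1672 / 327 ≈ 5.1 → 5

expected recaptures ≈ 5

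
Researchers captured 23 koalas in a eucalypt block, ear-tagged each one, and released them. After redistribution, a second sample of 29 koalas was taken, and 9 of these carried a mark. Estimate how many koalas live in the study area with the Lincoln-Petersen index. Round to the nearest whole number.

N ≈ 74

N = (23 × 29) / 9 = 667 / 9 ≈ 74.1 → 74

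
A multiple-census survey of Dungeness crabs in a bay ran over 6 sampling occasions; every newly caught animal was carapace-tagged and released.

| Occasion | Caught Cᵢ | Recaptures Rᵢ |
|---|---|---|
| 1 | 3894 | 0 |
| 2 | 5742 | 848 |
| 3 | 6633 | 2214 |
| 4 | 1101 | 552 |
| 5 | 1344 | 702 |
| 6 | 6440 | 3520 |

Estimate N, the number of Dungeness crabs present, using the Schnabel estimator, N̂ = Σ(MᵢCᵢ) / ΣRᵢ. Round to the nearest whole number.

N ≈ 26,340

Marked at large before each occasion: Mᵢ = Σⱼ<ᵢ (Cⱼ − Rⱼ) → M1=0, M2=3894, M3=8788, M4=13207, M5=13756, M6=14398
Σ MᵢCᵢ = 0·3894 + 3894·5742 + 8788·6633 + 13207·1101 + 13756·1344 + 14398·6440 = 0 + 22359348 + 58290804 + 14540907 + 18488064 + 92723120 = 206402243
Σ Rᵢ = 0 + 848 + 2214 + 552 + 702 + 3520 = 7836
N̂ = 206402243 / 7836 ≈ 26340.3 → 26340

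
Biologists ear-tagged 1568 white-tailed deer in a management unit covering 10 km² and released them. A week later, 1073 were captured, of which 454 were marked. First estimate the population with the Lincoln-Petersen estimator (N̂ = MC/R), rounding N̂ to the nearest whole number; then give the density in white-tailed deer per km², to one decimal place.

N̂ = 1568·1073/454 = 1682464/454 ≈ 3705.9 → 3706
Density = N̂ / area = 3706 / 10 ≈ 370.60 → 370.6 per km²

density ≈ 370.6 white-tailed deer per km²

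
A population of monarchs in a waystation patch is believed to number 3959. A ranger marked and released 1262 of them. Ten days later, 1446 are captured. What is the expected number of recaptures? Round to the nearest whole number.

expected recaptures ≈ 461

Expected recaptures E[R] = M·C / N.
E[R] = 1262 × 1446 / 3959 = 1824852 / 3959 ≈ 460.9 → 461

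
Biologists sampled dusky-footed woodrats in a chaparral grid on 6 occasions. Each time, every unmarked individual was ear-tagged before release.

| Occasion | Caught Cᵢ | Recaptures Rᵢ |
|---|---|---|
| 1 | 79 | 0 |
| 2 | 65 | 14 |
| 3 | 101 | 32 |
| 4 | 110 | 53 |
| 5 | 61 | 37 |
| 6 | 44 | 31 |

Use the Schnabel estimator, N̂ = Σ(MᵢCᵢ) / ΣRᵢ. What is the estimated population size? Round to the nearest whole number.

N ≈ 408

Marked at large before each occasion: Mᵢ = Σⱼ<ᵢ (Cⱼ − Rⱼ) → M1=0, M2=79, M3=130, M4=199, M5=256, M6=280
Σ MᵢCᵢ = 0·79 + 79·65 + 130·101 + 199·110 + 256·61 + 280·44 = 0 + 5135 + 13130 + 21890 + 15616 + 12320 = 68091
Σ Rᵢ = 0 + 14 + 32 + 53 + 37 + 31 = 167
N̂ = 68091 / 167 ≈ 407.7 → 408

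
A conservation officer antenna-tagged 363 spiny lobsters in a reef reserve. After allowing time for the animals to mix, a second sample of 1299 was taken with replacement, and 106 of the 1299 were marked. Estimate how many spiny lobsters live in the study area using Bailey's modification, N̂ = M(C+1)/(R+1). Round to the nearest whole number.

N̂ = 363·(1299+1)/(106+1) = 363·1300/107 = 471900/107 ≈ 4410.3 → 4410

N ≈ 4410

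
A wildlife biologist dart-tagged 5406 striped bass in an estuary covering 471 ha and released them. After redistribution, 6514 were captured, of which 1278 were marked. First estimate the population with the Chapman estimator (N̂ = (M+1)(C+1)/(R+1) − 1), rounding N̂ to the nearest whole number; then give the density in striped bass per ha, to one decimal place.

density ≈ 58.5 striped bass per ha

N̂ = 5407·6515/1279 − 1 = 35226605/1279 − 1 ≈ 27541.3 → 27541
Density = N̂ / area = 27541 / 471 ≈ 58.47 → 58.5 per ha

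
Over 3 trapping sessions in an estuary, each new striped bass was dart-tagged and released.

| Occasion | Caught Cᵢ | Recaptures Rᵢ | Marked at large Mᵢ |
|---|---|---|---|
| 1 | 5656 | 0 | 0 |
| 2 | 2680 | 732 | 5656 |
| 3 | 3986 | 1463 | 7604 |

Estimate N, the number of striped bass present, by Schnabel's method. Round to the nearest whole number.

Σ MᵢCᵢ = 0·5656 + 5656·2680 + 7604·3986 = 0 + 15158080 + 30309544 = 45467624
Σ Rᵢ = 0 + 732 + 1463 = 2195
N̂ = 45467624 / 2195 ≈ 20714.2 → 20714

N ≈ 20,714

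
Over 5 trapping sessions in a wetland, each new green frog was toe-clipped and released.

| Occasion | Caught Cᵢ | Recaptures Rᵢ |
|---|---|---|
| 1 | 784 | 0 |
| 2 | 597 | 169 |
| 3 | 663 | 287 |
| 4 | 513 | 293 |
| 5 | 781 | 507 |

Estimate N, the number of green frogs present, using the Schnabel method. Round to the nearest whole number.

Marked at large before each occasion: Mᵢ = Σⱼ<ᵢ (Cⱼ − Rⱼ) → M1=0, M2=784, M3=1212, M4=1588, M5=1808
Σ MᵢCᵢ = 0·784 + 784·597 + 1212·663 + 1588·513 + 1808·781 = 0 + 468048 + 803556 + 814644 + 1412048 = 3498296
Σ Rᵢ = 0 + 169 + 287 + 293 + 507 = 1256
N̂ = 3498296 / 1256 ≈ 2785.3 → 2785

N ≈ 2785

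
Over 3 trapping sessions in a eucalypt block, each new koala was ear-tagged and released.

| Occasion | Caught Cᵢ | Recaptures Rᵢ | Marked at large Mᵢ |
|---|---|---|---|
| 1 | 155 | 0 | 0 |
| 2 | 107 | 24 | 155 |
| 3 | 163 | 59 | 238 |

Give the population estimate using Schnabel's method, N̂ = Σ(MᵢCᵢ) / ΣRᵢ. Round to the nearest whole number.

N ≈ 667

Σ MᵢCᵢ = 0·155 + 155·107 + 238·163 = 0 + 16585 + 38794 = 55379
Σ Rᵢ = 0 + 24 + 59 = 83
N̂ = 55379 / 83 ≈ 667.2 → 667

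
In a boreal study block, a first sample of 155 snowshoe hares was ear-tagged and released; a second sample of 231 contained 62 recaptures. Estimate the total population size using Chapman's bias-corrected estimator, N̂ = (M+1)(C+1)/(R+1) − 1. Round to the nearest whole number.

N ≈ 573

N̂ = (155+1)(231+1)/(62+1) − 1 = 156·232/63 − 1
= 36192/63 − 1 ≈ 574.48 − 1 ≈ 573.48 → 573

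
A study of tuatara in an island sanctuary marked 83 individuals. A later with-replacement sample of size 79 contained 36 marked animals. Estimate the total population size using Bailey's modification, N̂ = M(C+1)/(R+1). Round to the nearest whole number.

N ≈ 179

N̂ = 83·(79+1)/(36+1) = 83·80/37 = 6640/37 ≈ 179.46 → 179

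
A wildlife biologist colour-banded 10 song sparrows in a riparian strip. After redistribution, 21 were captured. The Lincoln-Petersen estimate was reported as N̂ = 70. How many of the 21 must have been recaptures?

From N = M·C/R: R = M·C / N = 10·21 / 70 = 210 / 70 = 3.

R = 3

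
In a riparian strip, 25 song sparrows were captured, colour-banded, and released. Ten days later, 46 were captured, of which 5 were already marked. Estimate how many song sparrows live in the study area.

The marked fraction in the recapture sample should equal the marked fraction in the population: 5/46 = 25/N.
N = (25 × 46) / 5 = 1150 / 5 = 230

N = 230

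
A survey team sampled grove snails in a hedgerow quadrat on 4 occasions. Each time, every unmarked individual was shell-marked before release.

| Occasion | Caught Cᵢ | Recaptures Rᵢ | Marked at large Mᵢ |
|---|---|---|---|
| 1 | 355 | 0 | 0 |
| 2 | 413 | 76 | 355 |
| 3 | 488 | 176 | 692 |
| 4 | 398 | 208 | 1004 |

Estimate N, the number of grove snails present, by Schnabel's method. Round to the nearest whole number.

N ≈ 1922

Σ MᵢCᵢ = 0·355 + 355·413 + 692·488 + 1004·398 = 0 + 146615 + 337696 + 399592 = 883903
Σ Rᵢ = 0 + 76 + 176 + 208 = 460
N̂ = 883903 / 460 ≈ 1921.5 → 1922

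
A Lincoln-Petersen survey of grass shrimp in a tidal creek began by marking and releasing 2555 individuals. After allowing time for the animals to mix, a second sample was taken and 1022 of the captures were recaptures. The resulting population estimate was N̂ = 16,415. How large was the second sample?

From N = M·C/R: C = N·R / M = 16415·1022 / 2555 = 16776130 / 2555 = 6566.

C = 6566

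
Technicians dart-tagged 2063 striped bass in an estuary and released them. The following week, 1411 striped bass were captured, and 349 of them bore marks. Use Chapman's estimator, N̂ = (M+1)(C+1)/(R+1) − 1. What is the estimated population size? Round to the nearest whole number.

N̂ = (2063+1)(1411+1)/(349+1) − 1 = 2064·1412/350 − 1
= 2914368/350 − 1 ≈ 8326.8 − 1 ≈ 8325.8 → 8326

N ≈ 8326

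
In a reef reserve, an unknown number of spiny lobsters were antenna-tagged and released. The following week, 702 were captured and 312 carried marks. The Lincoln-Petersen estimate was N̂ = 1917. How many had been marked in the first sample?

M = 852

From N = M·C/R: M = N·R / C = 1917·312 / 702 = 598104 / 702 = 852.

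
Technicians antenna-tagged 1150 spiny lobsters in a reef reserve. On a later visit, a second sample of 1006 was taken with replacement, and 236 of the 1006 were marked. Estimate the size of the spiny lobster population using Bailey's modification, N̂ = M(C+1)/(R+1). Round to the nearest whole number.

N̂ = 1150·(1006+1)/(236+1) = 1150·1007/237 = 1158050/237 ≈ 4886.3 → 4886

N ≈ 4886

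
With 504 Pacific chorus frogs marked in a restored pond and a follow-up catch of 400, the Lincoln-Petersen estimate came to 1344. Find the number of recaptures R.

R = 150

From N = M·C/R: R = M·C / N = 504·400 / 1344 = 201600 / 1344 = 150.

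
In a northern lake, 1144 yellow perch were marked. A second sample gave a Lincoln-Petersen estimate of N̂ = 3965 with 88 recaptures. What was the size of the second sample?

C = 305

From N = M·C/R: C = N·R / M = 3965·88 / 1144 = 348920 / 1144 = 305.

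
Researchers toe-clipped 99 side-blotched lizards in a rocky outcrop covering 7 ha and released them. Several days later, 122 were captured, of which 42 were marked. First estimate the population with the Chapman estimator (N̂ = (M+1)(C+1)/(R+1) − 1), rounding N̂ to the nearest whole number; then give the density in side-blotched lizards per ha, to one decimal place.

density ≈ 40.7 side-blotched lizards per ha

N̂ = 100·123/43 − 1 = 12300/43 − 1 ≈ 285.0 → 285
Density = N̂ / area = 285 / 7 ≈ 40.71 → 40.7 per ha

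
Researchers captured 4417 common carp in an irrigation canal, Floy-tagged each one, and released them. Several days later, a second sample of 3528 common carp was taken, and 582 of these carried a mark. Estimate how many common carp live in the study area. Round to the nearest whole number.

N ≈ 26,775

If marked individuals mix randomly, R/C ≈ M/N, giving N ≈ M·C/R.
N = (4417 × 3528) / 582 = 15583176 / 582 ≈ 26775.2 → 26775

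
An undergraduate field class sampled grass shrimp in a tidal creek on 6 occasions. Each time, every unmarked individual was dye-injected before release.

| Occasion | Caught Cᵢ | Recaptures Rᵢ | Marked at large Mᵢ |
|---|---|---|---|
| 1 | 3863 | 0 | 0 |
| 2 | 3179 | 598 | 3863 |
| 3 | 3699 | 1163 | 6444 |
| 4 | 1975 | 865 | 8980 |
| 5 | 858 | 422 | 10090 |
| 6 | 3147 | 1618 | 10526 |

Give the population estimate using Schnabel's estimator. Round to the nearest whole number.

Σ MᵢCᵢ = 0·3863 + 3863·3179 + 6444·3699 + 8980·1975 + 10090·858 + 10526·3147 = 0 + 12280477 + 23836356 + 17735500 + 8657220 + 33125322 = 95634875
Σ Rᵢ = 0 + 598 + 1163 + 865 + 422 + 1618 = 4666
N̂ = 95634875 / 4666 ≈ 20496.1 → 20496

N ≈ 20,496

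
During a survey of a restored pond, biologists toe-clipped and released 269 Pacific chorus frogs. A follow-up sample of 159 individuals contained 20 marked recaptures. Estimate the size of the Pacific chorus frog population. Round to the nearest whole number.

N = (269 × 159) / 20 = 42771 / 20 ≈ 2138.6 → 2139

N ≈ 2139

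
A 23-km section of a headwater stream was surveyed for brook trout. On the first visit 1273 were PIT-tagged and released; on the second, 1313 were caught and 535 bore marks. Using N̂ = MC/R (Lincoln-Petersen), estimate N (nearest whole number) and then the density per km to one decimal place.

N̂ = 1273·1313/535 = 1671449/535 ≈ 3124.2 → 3124
Density = N̂ / area = 3124 / 23 ≈ 135.83 → 135.8 per km

density ≈ 135.8 brook trout per km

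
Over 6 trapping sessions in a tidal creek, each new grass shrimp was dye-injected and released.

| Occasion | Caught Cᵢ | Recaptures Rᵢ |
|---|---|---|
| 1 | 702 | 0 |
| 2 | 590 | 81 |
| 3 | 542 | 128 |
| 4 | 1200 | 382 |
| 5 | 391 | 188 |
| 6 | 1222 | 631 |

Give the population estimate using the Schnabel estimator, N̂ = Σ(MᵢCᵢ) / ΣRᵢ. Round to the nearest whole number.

Marked at large before each occasion: Mᵢ = Σⱼ<ᵢ (Cⱼ − Rⱼ) → M1=0, M2=702, M3=1211, M4=1625, M5=2443, M6=2646
Σ MᵢCᵢ = 0·702 + 702·590 + 1211·542 + 1625·1200 + 2443·391 + 2646·1222 = 0 + 414180 + 656362 + 1950000 + 955213 + 3233412 = 7209167
Σ Rᵢ = 0 + 81 + 128 + 382 + 188 + 631 = 1410
N̂ = 7209167 / 1410 ≈ 5112.9 → 5113

N ≈ 5113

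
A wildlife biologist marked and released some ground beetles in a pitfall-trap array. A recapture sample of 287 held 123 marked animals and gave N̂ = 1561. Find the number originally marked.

From N = M·C/R: M = N·R / C = 1561·123 / 287 = 192003 / 287 = 669.

M = 669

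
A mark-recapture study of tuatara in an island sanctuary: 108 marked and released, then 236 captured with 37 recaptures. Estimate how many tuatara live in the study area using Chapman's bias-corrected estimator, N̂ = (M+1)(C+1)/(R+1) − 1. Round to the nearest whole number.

N ≈ 679

N̂ = (108+1)(236+1)/(37+1) − 1 = 109·237/38 − 1
= 25833/38 − 1 ≈ 679.8 − 1 ≈ 678.8 → 679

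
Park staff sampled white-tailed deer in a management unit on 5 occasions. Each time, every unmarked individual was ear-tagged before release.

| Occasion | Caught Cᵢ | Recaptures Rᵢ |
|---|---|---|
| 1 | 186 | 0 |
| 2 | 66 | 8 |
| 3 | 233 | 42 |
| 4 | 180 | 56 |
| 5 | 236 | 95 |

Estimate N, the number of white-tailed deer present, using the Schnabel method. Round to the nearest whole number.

Marked at large before each occasion: Mᵢ = Σⱼ<ᵢ (Cⱼ − Rⱼ) → M1=0, M2=186, M3=244, M4=435, M5=559
Σ MᵢCᵢ = 0·186 + 186·66 + 244·233 + 435·180 + 559·236 = 0 + 12276 + 56852 + 78300 + 131924 = 279352
Σ Rᵢ = 0 + 8 + 42 + 56 + 95 = 201
N̂ = 279352 / 201 ≈ 1389.8 → 1390

N ≈ 1390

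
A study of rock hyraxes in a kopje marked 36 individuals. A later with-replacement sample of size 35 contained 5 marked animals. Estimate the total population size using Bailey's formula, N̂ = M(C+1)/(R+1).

N̂ = 36·(35+1)/(5+1) = 36·36/6 = 1296/6 = 216

N = 216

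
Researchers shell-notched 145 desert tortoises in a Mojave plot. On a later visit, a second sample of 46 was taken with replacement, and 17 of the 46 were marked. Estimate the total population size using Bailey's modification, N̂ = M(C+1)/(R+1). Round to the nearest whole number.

N ≈ 379

N̂ = 145·(46+1)/(17+1) = 145·47/18 = 6815/18 ≈ 378.6 → 379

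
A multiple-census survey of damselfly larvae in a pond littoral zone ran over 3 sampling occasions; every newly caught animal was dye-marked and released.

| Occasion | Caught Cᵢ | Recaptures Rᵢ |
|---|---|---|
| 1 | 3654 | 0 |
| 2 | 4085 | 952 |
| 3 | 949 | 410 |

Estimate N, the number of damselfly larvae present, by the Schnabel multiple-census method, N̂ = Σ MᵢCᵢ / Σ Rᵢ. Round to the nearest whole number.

N ≈ 15,688

Marked at large before each occasion: Mᵢ = Σⱼ<ᵢ (Cⱼ − Rⱼ) → M1=0, M2=3654, M3=6787
Σ MᵢCᵢ = 0·3654 + 3654·4085 + 6787·949 = 0 + 14926590 + 6440863 = 21367453
Σ Rᵢ = 0 + 952 + 410 = 1362
N̂ = 21367453 / 1362 ≈ 15688.3 → 15688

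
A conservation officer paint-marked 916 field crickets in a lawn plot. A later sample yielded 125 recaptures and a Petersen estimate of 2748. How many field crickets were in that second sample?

From N = M·C/R: C = N·R / M = 2748·125 / 916 = 343500 / 916 = 375.

C = 375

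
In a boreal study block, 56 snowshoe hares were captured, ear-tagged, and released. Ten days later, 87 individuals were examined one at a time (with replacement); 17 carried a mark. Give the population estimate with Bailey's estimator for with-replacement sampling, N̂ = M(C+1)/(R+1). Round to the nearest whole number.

N̂ = 56·(87+1)/(17+1) = 56·88/18 = 4928/18 ≈ 273.8 → 274

N ≈ 274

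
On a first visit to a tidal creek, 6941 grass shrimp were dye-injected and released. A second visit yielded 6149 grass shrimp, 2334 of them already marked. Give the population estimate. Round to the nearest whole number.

N ≈ 18,286

N = (6941 × 6149) / 2334 = 42680209 / 2334 ≈ 18286.3 → 18286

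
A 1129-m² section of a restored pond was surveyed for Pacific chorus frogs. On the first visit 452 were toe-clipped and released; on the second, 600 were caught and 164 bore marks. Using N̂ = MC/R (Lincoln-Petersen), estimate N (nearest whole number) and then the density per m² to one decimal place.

density ≈ 1.5 Pacific chorus frogs per m²

N̂ = 452·600/164 = 271200/164 ≈ 1653.7 → 1654
Density = N̂ / area = 1654 / 1129 ≈ 1.47 → 1.5 per m²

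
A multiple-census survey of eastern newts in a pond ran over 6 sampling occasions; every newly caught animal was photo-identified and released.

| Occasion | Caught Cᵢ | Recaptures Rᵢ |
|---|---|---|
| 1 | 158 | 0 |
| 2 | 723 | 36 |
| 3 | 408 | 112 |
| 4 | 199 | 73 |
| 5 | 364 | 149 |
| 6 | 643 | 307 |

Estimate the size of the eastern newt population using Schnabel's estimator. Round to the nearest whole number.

Marked at large before each occasion: Mᵢ = Σⱼ<ᵢ (Cⱼ − Rⱼ) → M1=0, M2=158, M3=845, M4=1141, M5=1267, M6=1482
Σ MᵢCᵢ = 0·158 + 158·723 + 845·408 + 1141·199 + 1267·364 + 1482·643 = 0 + 114234 + 344760 + 227059 + 461188 + 952926 = 2100167
Σ Rᵢ = 0 + 36 + 112 + 73 + 149 + 307 = 677
N̂ = 2100167 / 677 ≈ 3102.2 → 3102

N ≈ 3102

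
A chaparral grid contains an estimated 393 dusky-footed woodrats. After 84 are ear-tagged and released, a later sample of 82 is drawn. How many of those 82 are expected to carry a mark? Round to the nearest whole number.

The marked fraction of the population is 84/393, so in a sample of 82 expect C·(M/N) marked.
E[R] = 84 × 82 / 393 = 6888 / 393 ≈ 17.5 → 18

expected recaptures ≈ 18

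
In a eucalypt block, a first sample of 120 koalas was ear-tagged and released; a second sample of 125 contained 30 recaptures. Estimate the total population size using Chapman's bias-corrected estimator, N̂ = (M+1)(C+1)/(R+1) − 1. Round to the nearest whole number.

N ≈ 491

N̂ = (120+1)(125+1)/(30+1) − 1 = 121·126/31 − 1
= 15246/31 − 1 ≈ 491.8 − 1 ≈ 490.8 → 491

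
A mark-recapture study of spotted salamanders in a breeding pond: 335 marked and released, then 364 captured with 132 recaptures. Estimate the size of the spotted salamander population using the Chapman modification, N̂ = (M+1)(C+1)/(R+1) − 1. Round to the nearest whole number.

N ≈ 921

N̂ = (335+1)(364+1)/(132+1) − 1 = 336·365/133 − 1
= 122640/133 − 1 ≈ 922.1 − 1 ≈ 921.1 → 921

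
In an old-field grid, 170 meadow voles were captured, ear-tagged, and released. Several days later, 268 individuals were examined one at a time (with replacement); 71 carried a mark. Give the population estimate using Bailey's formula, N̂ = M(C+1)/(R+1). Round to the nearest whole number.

N ≈ 635

N̂ = 170·(268+1)/(71+1) = 170·269/72 = 45730/72 ≈ 635.1 → 635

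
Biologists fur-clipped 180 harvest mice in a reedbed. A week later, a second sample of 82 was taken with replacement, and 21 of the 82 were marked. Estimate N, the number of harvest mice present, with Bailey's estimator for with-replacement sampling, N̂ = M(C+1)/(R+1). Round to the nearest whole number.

N̂ = 180·(82+1)/(21+1) = 180·83/22 = 14940/22 ≈ 679.1 → 679

N ≈ 679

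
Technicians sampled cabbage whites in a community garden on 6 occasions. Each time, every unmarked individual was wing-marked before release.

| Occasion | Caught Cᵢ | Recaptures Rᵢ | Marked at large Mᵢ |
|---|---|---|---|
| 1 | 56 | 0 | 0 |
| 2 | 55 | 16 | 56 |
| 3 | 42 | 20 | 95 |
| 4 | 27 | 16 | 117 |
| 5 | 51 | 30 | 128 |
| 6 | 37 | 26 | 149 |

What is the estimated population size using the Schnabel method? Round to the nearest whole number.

Σ MᵢCᵢ = 0·56 + 56·55 + 95·42 + 117·27 + 128·51 + 149·37 = 0 + 3080 + 3990 + 3159 + 6528 + 5513 = 22270
Σ Rᵢ = 0 + 16 + 20 + 16 + 30 + 26 = 108
N̂ = 22270 / 108 ≈ 206.2 → 206

N ≈ 206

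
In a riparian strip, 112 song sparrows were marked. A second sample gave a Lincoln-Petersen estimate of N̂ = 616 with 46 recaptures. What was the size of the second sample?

From N = M·C/R: C = N·R / M = 616·46 / 112 = 28336 / 112 = 253.

C = 253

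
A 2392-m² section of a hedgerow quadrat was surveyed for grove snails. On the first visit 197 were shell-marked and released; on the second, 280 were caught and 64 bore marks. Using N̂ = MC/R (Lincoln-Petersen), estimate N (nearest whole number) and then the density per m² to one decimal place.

N̂ = 197·280/64 = 55160/64 ≈ 861.9 → 862
Density = N̂ / area = 862 / 2392 ≈ 0.36 → 0.4 per m²

density ≈ 0.4 grove snails per m²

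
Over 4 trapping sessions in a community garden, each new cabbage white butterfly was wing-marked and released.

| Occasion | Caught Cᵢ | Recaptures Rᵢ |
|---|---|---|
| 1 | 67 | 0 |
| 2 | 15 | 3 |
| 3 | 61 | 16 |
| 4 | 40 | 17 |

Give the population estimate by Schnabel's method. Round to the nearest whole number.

N ≈ 300

Marked at large before each occasion: Mᵢ = Σⱼ<ᵢ (Cⱼ − Rⱼ) → M1=0, M2=67, M3=79, M4=124
Σ MᵢCᵢ = 0·67 + 67·15 + 79·61 + 124·40 = 0 + 1005 + 4819 + 4960 = 10784
Σ Rᵢ = 0 + 3 + 16 + 17 = 36
N̂ = 10784 / 36 ≈ 299.6 → 300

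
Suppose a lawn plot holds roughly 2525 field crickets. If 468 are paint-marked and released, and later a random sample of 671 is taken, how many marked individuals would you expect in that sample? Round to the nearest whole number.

The marked fraction of the population is 468/2525, so in a sample of 671 expect C·(M/N) marked.
E[R] = 468 × 671 / 2525 = 314028 / 2525 ≈ 124.4 → 124

expected recaptures ≈ 124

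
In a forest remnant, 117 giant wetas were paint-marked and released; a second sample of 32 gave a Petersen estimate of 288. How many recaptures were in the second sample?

From N = M·C/R: R = M·C / N = 117·32 / 288 = 3744 / 288 = 13.

R = 13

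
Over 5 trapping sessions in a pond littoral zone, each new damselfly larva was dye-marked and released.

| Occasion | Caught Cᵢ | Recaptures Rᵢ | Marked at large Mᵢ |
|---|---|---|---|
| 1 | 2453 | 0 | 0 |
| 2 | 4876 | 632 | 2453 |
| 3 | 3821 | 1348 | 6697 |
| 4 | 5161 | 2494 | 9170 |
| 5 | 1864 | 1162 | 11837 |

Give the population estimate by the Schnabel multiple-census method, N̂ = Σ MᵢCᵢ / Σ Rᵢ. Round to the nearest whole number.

N ≈ 18,975

Σ MᵢCᵢ = 0·2453 + 2453·4876 + 6697·3821 + 9170·5161 + 11837·1864 = 0 + 11960828 + 25589237 + 47326370 + 22064168 = 106940603
Σ Rᵢ = 0 + 632 + 1348 + 2494 + 1162 = 5636
N̂ = 106940603 / 5636 ≈ 18974.6 → 18975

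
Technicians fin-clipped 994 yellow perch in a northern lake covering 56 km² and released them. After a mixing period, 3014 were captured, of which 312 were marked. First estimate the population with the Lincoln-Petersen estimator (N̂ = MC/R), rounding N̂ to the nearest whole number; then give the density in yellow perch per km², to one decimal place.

density ≈ 171.5 yellow perch per km²

N̂ = 994·3014/312 = 2995916/312 ≈ 9602.3 → 9602
Density = N̂ / area = 9602 / 56 ≈ 171.46 → 171.5 per km²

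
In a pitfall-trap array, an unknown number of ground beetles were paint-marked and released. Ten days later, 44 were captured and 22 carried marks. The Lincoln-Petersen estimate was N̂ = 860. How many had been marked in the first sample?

From N = M·C/R: M = N·R / C = 860·22 / 44 = 18920 / 44 = 430.

M = 430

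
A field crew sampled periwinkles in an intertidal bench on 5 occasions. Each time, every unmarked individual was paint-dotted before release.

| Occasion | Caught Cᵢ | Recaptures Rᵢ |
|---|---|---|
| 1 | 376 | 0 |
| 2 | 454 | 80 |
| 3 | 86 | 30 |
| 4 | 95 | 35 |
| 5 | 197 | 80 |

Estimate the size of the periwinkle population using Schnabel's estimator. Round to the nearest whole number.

N ≈ 2144

Marked at large before each occasion: Mᵢ = Σⱼ<ᵢ (Cⱼ − Rⱼ) → M1=0, M2=376, M3=750, M4=806, M5=866
Σ MᵢCᵢ = 0·376 + 376·454 + 750·86 + 806·95 + 866·197 = 0 + 170704 + 64500 + 76570 + 170602 = 482376
Σ Rᵢ = 0 + 80 + 30 + 35 + 80 = 225
N̂ = 482376 / 225 ≈ 2143.9 → 2144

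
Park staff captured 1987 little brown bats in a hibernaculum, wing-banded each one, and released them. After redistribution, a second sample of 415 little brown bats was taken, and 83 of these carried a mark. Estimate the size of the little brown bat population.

N = (1987 × 415) / 83 = 824605 / 83 = 9935

N = 9935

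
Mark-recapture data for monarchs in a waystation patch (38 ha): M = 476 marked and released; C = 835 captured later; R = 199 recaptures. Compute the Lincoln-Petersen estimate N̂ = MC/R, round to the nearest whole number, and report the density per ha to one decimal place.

density ≈ 52.6 monarchs per ha

N̂ = 476·835/199 = 397460/199 ≈ 1997.3 → 1997
Density = N̂ / area = 1997 / 38 ≈ 52.55 → 52.6 per ha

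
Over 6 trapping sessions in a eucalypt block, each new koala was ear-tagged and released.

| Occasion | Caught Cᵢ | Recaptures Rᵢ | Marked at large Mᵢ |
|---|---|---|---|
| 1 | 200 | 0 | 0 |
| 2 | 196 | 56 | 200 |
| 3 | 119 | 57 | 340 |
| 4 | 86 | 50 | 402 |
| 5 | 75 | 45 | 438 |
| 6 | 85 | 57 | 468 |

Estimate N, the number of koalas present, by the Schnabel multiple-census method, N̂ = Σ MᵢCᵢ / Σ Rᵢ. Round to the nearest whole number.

Σ MᵢCᵢ = 0·200 + 200·196 + 340·119 + 402·86 + 438·75 + 468·85 = 0 + 39200 + 40460 + 34572 + 32850 + 39780 = 186862
Σ Rᵢ = 0 + 56 + 57 + 50 + 45 + 57 = 265
N̂ = 186862 / 265 ≈ 705.1 → 705

N ≈ 705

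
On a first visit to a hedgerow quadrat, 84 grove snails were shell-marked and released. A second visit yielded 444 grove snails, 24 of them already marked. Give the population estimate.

Lincoln-Petersen assumes M/N = R/C, so N = M·C / R.
N = (84 × 444) / 24 = 37296 / 24 = 1554

N = 1554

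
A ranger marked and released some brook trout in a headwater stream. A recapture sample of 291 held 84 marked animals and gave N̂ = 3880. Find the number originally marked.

From N = M·C/R: M = N·R / C = 3880·84 / 291 = 325920 / 291 = 1120.

M = 1120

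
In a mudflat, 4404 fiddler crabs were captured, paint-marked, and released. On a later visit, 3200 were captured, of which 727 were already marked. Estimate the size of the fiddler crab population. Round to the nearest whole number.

N ≈ 19,385

If marked individuals mix randomly, R/C ≈ M/N, giving N ≈ M·C/R.
N = (4404 × 3200) / 727 = 14092800 / 727 ≈ 19384.9 → 19385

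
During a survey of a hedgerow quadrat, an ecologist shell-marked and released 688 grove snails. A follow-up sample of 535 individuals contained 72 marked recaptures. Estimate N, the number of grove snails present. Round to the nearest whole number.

The marked fraction in the recapture sample should equal the marked fraction in the population: 72/535 = 688/N.
N = (688 × 535) / 72 = 368080 / 72 ≈ 5112.2 → 5112

N ≈ 5112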